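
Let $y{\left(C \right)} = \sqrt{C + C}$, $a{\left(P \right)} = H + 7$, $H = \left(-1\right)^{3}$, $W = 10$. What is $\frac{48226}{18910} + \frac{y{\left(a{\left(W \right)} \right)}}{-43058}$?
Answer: $\frac{24113}{9455} - \frac{\sqrt{3}}{21529} \approx 2.5502$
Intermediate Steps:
$H = -1$
$a{\left(P \right)} = 6$ ($a{\left(P \right)} = -1 + 7 = 6$)
$y{\left(C \right)} = \sqrt{2} \sqrt{C}$ ($y{\left(C \right)} = \sqrt{2 C} = \sqrt{2} \sqrt{C}$)
$\frac{48226}{18910} + \frac{y{\left(a{\left(W \right)} \right)}}{-43058} = \frac{48226}{18910} + \frac{\sqrt{2} \sqrt{6}}{-43058} = 48226 \cdot \frac{1}{18910} + 2 \sqrt{3} \left(- \frac{1}{43058}\right) = \frac{24113}{9455} - \frac{\sqrt{3}}{21529}$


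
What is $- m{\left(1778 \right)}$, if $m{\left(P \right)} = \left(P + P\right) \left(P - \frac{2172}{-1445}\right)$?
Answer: $- \frac{9143834392}{1445} \approx -6.3279 \cdot 10^{6}$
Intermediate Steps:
$m{\left(P \right)} = 2 P \left(\frac{2172}{1445} + P\right)$ ($m{\left(P \right)} = 2 P \left(P - - \frac{2172}{1445}\right) = 2 P \left(P + \frac{2172}{1445}\right) = 2 P \left(\frac{2172}{1445} + P\right)$)
$- m{\left(1778 \right)} = - \frac{2 \cdot 1778 \left(2172 + 1445 \cdot 1778\right)}{1445} = - \frac{2 \cdot 1778 \left(2172 + 2569210\right)}{1445} = - \frac{2 \cdot 1778 \cdot 2571382}{1445} = \left(-1\right) \frac{9143834392}{1445} = - \frac{9143834392}{1445}$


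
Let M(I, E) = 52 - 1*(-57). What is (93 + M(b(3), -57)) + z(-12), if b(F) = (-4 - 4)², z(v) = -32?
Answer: 170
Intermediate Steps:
b(F) = 64 (b(F) = (-8)² = 64)
M(I, E) = 109 (M(I, E) = 52 + 57 = 109)
(93 + M(b(3), -57)) + z(-12) = (93 + 109) - 32 = 202 - 32 = 170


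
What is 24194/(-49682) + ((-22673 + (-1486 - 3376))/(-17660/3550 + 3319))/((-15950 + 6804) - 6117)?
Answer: -216978158912844/446059875187657 ≈ -0.48643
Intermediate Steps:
24194/(-49682) + ((-22673 + (-1486 - 3376))/(-17660/3550 + 3319))/((-15950 + 6804) - 6117) = 24194*(-1/49682) + ((-22673 - 4862)/(-17660*1/3550 + 3319))/(-9146 - 6117) = -12097/24841 - 27535/(-1766/355 + 3319)/(-15263) = -12097/24841 - 27535/1176479/355*(-1/15263) = -12097/24841 - 27535*355/1176479*(-1/15263) = -12097/24841 - 9774925/1176479*(-1/15263) = -12097/24841 + 9774925/17956598977 = -216978158912844/446059875187657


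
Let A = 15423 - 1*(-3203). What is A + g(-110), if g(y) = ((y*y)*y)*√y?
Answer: 18626 - 1331000*I*√110 ≈ 18626.0 - 1.396e+7*I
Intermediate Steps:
A = 18626 (A = 15423 + 3203 = 18626)
g(y) = y^(7/2) (g(y) = (y²*y)*√y = y³*√y = y^(7/2))
A + g(-110) = 18626 + (-110)^(7/2) = 18626 - 1331000*I*√110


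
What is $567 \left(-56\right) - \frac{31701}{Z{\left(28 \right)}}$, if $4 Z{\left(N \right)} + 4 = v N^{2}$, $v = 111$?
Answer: $- \frac{690796461}{21755} \approx -31753.0$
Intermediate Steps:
$Z{\left(N \right)} = -1 + \frac{111 N^{2}}{4}$
$567 \left(-56\right) - \frac{31701}{Z{\left(28 \right)}} = 567 \left(-56\right) - \frac{31701}{-1 + \frac{111 \cdot 28^{2}}{4}} = -31752 - \frac{31701}{-1 + \frac{111}{4} \cdot 784} = -31752 - \frac{31701}{-1 + 21756} = -31752 - \frac{31701}{21755} = - \frac{690796461}{21755}$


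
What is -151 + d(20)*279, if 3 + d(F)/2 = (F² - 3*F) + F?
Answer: 199055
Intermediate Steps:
d(F) = -6 - 4*F + 2*F² (d(F) = -6 + 2*((F² - 3*F) + F) = -6 + 2*(F² - 2*F) = -6 + (-4*F + 2*F²) = -6 - 4*F + 2*F²)
-151 + d(20)*279 = -151 + (-6 - 4*20 + 2*20²)*279 = -151 + (-6 - 80 + 2*400)*279 = -151 + (-6 - 80 + 800)*279 = -151 + 714*279 = -151 + 199206 = 199055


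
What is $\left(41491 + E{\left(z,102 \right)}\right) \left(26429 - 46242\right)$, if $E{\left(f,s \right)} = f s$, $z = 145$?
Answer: $-1115095453$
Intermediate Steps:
$\left(41491 + E{\left(z,102 \right)}\right) \left(26429 - 46242\right) = \left(41491 + 145 \cdot 102\right) \left(26429 - 46242\right) = \left(41491 + 14790\right) \left(-19813\right) = 56281 \left(-19813\right) = -1115095453$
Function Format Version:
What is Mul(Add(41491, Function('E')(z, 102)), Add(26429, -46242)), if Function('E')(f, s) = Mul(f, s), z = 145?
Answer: -1115095453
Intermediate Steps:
Mul(Add(41491, Function('E')(z, 102)), Add(26429, -46242)) = Mul(Add(41491, Mul(145, 102)), Add(26429, -46242)) = Mul(Add(41491, 14790), -19813) = Mul(56281, -19813) = -1115095453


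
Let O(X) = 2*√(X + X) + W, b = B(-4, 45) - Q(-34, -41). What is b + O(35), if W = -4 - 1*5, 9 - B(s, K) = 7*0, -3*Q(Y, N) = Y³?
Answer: -39304/3 + 2*√70 ≈ -13085.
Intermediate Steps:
Q(Y, N) = -Y³/3
B(s, K) = 9 (B(s, K) = 9 - 7*0 = 9 - 1*0 = 9 + 0 = 9)
b = -39277/3 (b = 9 - (-1)*(-34)³/3 = 9 - (-1)*(-39304)/3 = 9 - 1*39304/3 = 9 - 39304/3 = -39277/3 ≈ -13092.)
W = -9 (W = -4 - 5 = -9)
O(X) = -9 + 2*√2*√X (O(X) = 2*√(X + X) - 9 = 2*√(2*X) - 9 = 2*(√2*√X) - 9 = 2*√2*√X - 9 = -9 + 2*√2*√X)
b + O(35) = -39277/3 + (-9 + 2*√2*√35) = -39277/3 + (-9 + 2*√70) = -39304/3 + 2*√70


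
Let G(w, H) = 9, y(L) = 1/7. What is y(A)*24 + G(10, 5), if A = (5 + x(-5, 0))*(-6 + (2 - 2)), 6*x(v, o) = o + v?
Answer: 87/7 ≈ 12.429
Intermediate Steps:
x(v, o) = o/6 + v/6 (x(v, o) = (o + v)/6 = o/6 + v/6)
A = -25 (A = (5 + ((⅙)*0 + (⅙)*(-5)))*(-6 + (2 - 2)) = (5 + (0 - ⅚))*(-6 + 0) = (5 - ⅚)*(-6) = (25/6)*(-6) = -25)
y(L) = ⅐
y(A)*24 + G(10, 5) = (⅐)*24 + 9 = 24/7 + 9 = 87/7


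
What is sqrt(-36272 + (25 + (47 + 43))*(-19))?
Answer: 3*I*sqrt(4273) ≈ 196.1*I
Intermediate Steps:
sqrt(-36272 + (25 + (47 + 43))*(-19)) = sqrt(-36272 + (25 + 90)*(-19)) = sqrt(-36272 + 115*(-19)) = sqrt(-36272 - 2185) = sqrt(-38457) = 3*I*sqrt(4273)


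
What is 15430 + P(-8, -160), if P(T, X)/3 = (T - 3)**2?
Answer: 15793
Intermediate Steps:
P(T, X) = 3*(-3 + T)**2 (P(T, X) = 3*(T - 3)**2 = 3*(-3 + T)**2)
15430 + P(-8, -160) = 15430 + 3*(-3 - 8)**2 = 15430 + 3*(-11)**2 = 15430 + 3*121 = 15430 + 363 = 15793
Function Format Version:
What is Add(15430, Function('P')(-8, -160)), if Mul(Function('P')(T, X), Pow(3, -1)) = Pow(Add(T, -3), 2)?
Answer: 15793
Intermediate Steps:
Function('P')(T, X) = Mul(3, Pow(Add(-3, T), 2)) (Function('P')(T, X) = Mul(3, Pow(Add(T, -3), 2)) = Mul(3, Pow(Add(-3, T), 2)))
Add(15430, Function('P')(-8, -160)) = Add(15430, Mul(3, Pow(Add(-3, -8), 2))) = Add(15430, Mul(3, Pow(-11, 2))) = Add(15430, Mul(3, 121)) = Add(15430, 363) = 15793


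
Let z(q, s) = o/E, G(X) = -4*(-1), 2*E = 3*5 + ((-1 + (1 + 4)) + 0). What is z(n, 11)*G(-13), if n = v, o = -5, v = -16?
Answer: -40/19 ≈ -2.1053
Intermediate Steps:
E = 19/2 (E = (3*5 + ((-1 + (1 + 4)) + 0))/2 = (15 + ((-1 + 5) + 0))/2 = (15 + (4 + 0))/2 = (15 + 4)/2 = (½)*19 = 19/2 ≈ 9.5000)
G(X) = 4
n = -16
z(q, s) = -10/19 (z(q, s) = -5/19/2 = -5*2/19 = -10/19)
z(n, 11)*G(-13) = -10/19*4 = -40/19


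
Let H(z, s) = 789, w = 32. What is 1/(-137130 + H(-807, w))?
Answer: -1/136341 ≈ -7.3346e-6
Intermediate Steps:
1/(-137130 + H(-807, w)) = 1/(-137130 + 789) = 1/(-136341) = -1/136341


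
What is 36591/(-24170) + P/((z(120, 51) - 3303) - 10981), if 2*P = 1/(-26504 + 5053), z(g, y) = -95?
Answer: -5643135896977/3727544881965 ≈ -1.5139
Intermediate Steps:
P = -1/42902 (P = 1/(2*(-26504 + 5053)) = (½)/(-21451) = (½)*(-1/21451) = -1/42902 ≈ -2.3309e-5)
36591/(-24170) + P/((z(120, 51) - 3303) - 10981) = 36591/(-24170) - 1/(42902*((-95 - 3303) - 10981)) = 36591*(-1/24170) - 1/(42902*(-3398 - 10981)) = -36591/24170 - 1/42902/(-14379) = -36591/24170 - 1/42902*(-1/14379) = -36591/24170 + 1/616887858 = -5643135896977/3727544881965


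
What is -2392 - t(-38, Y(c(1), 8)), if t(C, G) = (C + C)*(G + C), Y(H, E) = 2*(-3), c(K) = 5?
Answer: -5736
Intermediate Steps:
Y(H, E) = -6
t(C, G) = 2*C*(C + G) (t(C, G) = (2*C)*(C + G) = 2*C*(C + G))
-2392 - t(-38, Y(c(1), 8)) = -2392 - 2*(-38)*(-38 - 6) = -2392 - 2*(-38)*(-44) = -2392 - 1*3344 = -2392 - 3344 = -5736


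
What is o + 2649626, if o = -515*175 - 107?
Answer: 2559394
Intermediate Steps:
o = -90232 (o = -90125 - 107 = -90232)
o + 2649626 = -90232 + 2649626 = 2559394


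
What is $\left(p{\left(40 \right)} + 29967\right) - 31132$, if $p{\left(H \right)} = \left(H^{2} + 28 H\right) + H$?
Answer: $1595$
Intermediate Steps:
$p{\left(H \right)} = H^{2} + 29 H$
$\left(p{\left(40 \right)} + 29967\right) - 31132 = \left(40 \left(29 + 40\right) + 29967\right) - 31132 = \left(40 \cdot 69 + 29967\right) - 31132 = \left(2760 + 29967\right) - 31132 = 32727 - 31132 = 1595$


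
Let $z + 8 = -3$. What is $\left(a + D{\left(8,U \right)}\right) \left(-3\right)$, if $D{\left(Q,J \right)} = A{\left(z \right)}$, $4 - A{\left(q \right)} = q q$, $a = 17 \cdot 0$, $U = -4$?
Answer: $351$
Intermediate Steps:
$z = -11$ ($z = -8 - 3 = -11$)
$a = 0$
$A{\left(q \right)} = 4 - q^{2}$ ($A{\left(q \right)} = 4 - q q = 4 - q^{2}$)
$D{\left(Q,J \right)} = -117$ ($D{\left(Q,J \right)} = 4 - \left(-11\right)^{2} = 4 - 121 = -117$)
$\left(a + D{\left(8,U \right)}\right) \left(-3\right) = \left(0 - 117\right) \left(-3\right) = \left(-117\right) \left(-3\right) = 351$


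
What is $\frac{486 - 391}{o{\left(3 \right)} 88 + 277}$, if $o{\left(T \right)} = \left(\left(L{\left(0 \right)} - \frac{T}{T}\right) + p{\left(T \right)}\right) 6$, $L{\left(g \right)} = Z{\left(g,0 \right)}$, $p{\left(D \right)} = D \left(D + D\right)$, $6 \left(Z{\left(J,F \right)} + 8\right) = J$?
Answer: $\frac{95}{5029} \approx 0.01889$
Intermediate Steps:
$Z{\left(J,F \right)} = -8 + \frac{J}{6}$
$p{\left(D \right)} = 2 D^{2}$ ($p{\left(D \right)} = D 2 D = 2 D^{2}$)
$L{\left(g \right)} = -8 + \frac{g}{6}$
$o{\left(T \right)} = -54 + 12 T^{2}$ ($o{\left(T \right)} = \left(\left(\left(-8 + \frac{1}{6} \cdot 0\right) - \frac{T}{T}\right) + 2 T^{2}\right) 6 = \left(\left(\left(-8 + 0\right) - 1\right) + 2 T^{2}\right) 6 = \left(\left(-8 - 1\right) + 2 T^{2}\right) 6 = \left(-9 + 2 T^{2}\right) 6 = -54 + 12 T^{2}$)
$\frac{486 - 391}{o{\left(3 \right)} 88 + 277} = \frac{486 - 391}{\left(-54 + 12 \cdot 3^{2}\right) 88 + 277} = \frac{95}{\left(-54 + 12 \cdot 9\right) 88 + 277} = \frac{95}{\left(-54 + 108\right) 88 + 277} = \frac{95}{54 \cdot 88 + 277} = \frac{95}{4752 + 277} = \frac{95}{5029}$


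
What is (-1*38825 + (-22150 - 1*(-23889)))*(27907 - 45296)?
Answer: 644888454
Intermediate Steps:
(-1*38825 + (-22150 - 1*(-23889)))*(27907 - 45296) = (-38825 + (-22150 + 23889))*(-17389) = (-38825 + 1739)*(-17389) = -37086*(-17389) = 644888454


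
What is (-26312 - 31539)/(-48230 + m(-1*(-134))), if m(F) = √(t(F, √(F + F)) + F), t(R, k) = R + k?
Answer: 57851/(48230 - √(268 + 2*√67)) ≈ 1.1999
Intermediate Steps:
m(F) = √(2*F + √2*√F) (m(F) = √((F + √(F + F)) + F) = √((F + √(2*F)) + F) = √((F + √2*√F) + F) = √(2*F + √2*√F))
(-26312 - 31539)/(-48230 + m(-1*(-134))) = (-26312 - 31539)/(-48230 + √(2*(-1*(-134)) + √2*√(-1*(-134)))) = -57851/(-48230 + √(2*134 + √2*√134)) = -57851/(-48230 + √(268 + 2*√67))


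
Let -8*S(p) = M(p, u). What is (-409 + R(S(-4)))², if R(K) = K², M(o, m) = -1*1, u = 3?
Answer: 685130625/4096 ≈ 1.6727e+5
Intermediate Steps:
M(o, m) = -1
S(p) = ⅛ (S(p) = -⅛*(-1) = ⅛)
(-409 + R(S(-4)))² = (-409 + (⅛)²)² = (-409 + 1/64)² = (-26175/64)² = 685130625/4096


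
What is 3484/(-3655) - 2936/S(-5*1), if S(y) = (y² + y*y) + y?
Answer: -2177572/32895 ≈ -66.198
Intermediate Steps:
S(y) = y + 2*y² (S(y) = (y² + y²) + y = 2*y² + y = y + 2*y²)
3484/(-3655) - 2936/S(-5*1) = 3484/(-3655) - 2936*(-1/(5*(1 + 2*(-5*1)))) = 3484*(-1/3655) - 2936*(-1/(5*(1 + 2*(-5)))) = -3484/3655 - 2936*(-1/(5*(1 - 10))) = -3484/3655 - 2936/((-5*(-9))) = -3484/3655 - 2936/45 = -2177572/32895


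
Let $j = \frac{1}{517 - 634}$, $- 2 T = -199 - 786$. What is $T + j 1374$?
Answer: $\frac{37499}{78} \approx 480.76$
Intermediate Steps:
$T = \frac{985}{2}$ ($T = - \frac{-199 - 786}{2} = \left(- \frac{1}{2}\right) \left(-985\right) = \frac{985}{2} \approx 492.5$)
$j = - \frac{1}{117}$ ($j = \frac{1}{-117} = - \frac{1}{117} \approx -0.008547$)
$T + j 1374 = \frac{985}{2} - \frac{458}{39} = \frac{37499}{78}$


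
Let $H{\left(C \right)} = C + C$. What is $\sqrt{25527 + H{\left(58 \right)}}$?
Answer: $\sqrt{25643} \approx 160.13$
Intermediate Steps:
$H{\left(C \right)} = 2 C$
$\sqrt{25527 + H{\left(58 \right)}} = \sqrt{25527 + 2 \cdot 58} = \sqrt{25527 + 116} = \sqrt{25643}$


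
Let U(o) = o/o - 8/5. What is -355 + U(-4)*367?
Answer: -2876/5 ≈ -575.20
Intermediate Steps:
U(o) = -⅗ (U(o) = 1 - 8*⅕ = 1 - 8/5 = -⅗)
-355 + U(-4)*367 = -355 - ⅗*367 = -355 - 1101/5 = -2876/5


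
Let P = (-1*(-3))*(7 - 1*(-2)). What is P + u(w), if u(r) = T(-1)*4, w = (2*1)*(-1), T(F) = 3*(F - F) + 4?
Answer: 43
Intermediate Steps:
P = 27 (P = 3*(7 + 2) = 3*9 = 27)
T(F) = 4 (T(F) = 3*0 + 4 = 0 + 4 = 4)
w = -2 (w = 2*(-1) = -2)
u(r) = 16 (u(r) = 4*4 = 16)
P + u(w) = 27 + 16 = 43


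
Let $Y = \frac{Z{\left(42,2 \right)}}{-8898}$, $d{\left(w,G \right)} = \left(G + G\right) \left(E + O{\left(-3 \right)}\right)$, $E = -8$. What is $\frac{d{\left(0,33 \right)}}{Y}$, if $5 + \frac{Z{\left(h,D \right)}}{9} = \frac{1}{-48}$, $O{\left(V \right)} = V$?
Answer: $- \frac{34453056}{241} \approx -1.4296 \cdot 10^{5}$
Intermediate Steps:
$Z{\left(h,D \right)} = - \frac{723}{16}$ ($Z{\left(h,D \right)} = -45 + \frac{9}{-48} = -45 + 9 \left(- \frac{1}{48}\right) = -45 - \frac{3}{16} = - \frac{723}{16}$)
$d{\left(w,G \right)} = - 22 G$ ($d{\left(w,G \right)} = \left(G + G\right) \left(-8 - 3\right) = 2 G \left(-11\right) = - 22 G$)
$Y = \frac{241}{47456}$ ($Y = - \frac{723}{16 \left(-8898\right)} = \left(- \frac{723}{16}\right) \left(- \frac{1}{8898}\right) = \frac{241}{47456} \approx 0.0050784$)
$\frac{d{\left(0,33 \right)}}{Y} = \frac{\left(-22\right) 33}{\frac{241}{47456}} = \left(-726\right) \frac{47456}{241} = - \frac{34453056}{241}$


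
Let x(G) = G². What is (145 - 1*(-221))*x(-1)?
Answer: 366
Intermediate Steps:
(145 - 1*(-221))*x(-1) = (145 - 1*(-221))*(-1)² = (145 + 221)*1 = 366*1 = 366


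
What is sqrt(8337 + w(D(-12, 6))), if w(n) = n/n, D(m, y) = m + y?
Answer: sqrt(8338) ≈ 91.313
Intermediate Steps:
w(n) = 1
sqrt(8337 + w(D(-12, 6))) = sqrt(8337 + 1) = sqrt(8338)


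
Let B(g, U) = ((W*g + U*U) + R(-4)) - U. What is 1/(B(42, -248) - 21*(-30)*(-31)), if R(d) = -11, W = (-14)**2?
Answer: 1/50443 ≈ 1.9824e-5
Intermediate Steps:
W = 196
B(g, U) = -11 + U**2 - U + 196*g (B(g, U) = ((196*g + U*U) - 11) - U = ((196*g + U**2) - 11) - U = ((U**2 + 196*g) - 11) - U = (-11 + U**2 + 196*g) - U = -11 + U**2 - U + 196*g)
1/(B(42, -248) - 21*(-30)*(-31)) = 1/((-11 + (-248)**2 - 1*(-248) + 196*42) - 21*(-30)*(-31)) = 1/((-11 + 61504 + 248 + 8232) + 630*(-31)) = 1/(69973 - 19530) = 1/50443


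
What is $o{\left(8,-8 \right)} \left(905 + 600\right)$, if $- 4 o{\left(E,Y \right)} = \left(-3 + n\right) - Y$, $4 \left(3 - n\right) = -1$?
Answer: $- \frac{49665}{16} \approx -3104.1$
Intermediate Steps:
$n = \frac{13}{4}$ ($n = 3 - - \frac{1}{4} = 3 + \frac{1}{4} = \frac{13}{4} \approx 3.25$)
$o{\left(E,Y \right)} = - \frac{1}{16} + \frac{Y}{4}$ ($o{\left(E,Y \right)} = - \frac{\left(-3 + \frac{13}{4}\right) - Y}{4} = - \frac{\frac{1}{4} - Y}{4} = - \frac{1}{16} + \frac{Y}{4}$)
$o{\left(8,-8 \right)} \left(905 + 600\right) = \left(- \frac{1}{16} + \frac{1}{4} \left(-8\right)\right) \left(905 + 600\right) = \left(- \frac{1}{16} - 2\right) 1505 = \left(- \frac{33}{16}\right) 1505 = - \frac{49665}{16}$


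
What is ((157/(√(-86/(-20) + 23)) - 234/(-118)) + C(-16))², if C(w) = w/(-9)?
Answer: 23529764449/25658451 + 627058*√2730/144963 ≈ 1143.1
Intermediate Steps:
C(w) = -w/9 (C(w) = w*(-⅑) = -w/9)
((157/(√(-86/(-20) + 23)) - 234/(-118)) + C(-16))² = ((157/(√(-86/(-20) + 23)) - 234/(-118)) - ⅑*(-16))² = ((157/(√(-86*(-1/20) + 23)) - 234*(-1/118)) + 16/9)² = ((157/(√(43/10 + 23)) + 117/59) + 16/9)² = ((157/(√(273/10)) + 117/59) + 16/9)² = ((157/((√2730/10)) + 117/59) + 16/9)² = ((157*(√2730/273) + 117/59) + 16/9)² = ((157*√2730/273 + 117/59) + 16/9)² = ((117/59 + 157*√2730/273) + 16/9)² = (1997/531 + 157*√2730/273)²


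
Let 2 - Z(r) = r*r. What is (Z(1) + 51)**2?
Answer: 2704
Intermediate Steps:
Z(r) = 2 - r**2 (Z(r) = 2 - r*r = 2 - r**2)
(Z(1) + 51)**2 = ((2 - 1*1**2) + 51)**2 = ((2 - 1*1) + 51)**2 = ((2 - 1) + 51)**2 = (1 + 51)**2 = 52**2 = 2704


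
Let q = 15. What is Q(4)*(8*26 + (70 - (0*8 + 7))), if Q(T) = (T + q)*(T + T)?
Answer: 41192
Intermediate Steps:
Q(T) = 2*T*(15 + T) (Q(T) = (T + 15)*(T + T) = (15 + T)*(2*T) = 2*T*(15 + T))
Q(4)*(8*26 + (70 - (0*8 + 7))) = (2*4*(15 + 4))*(8*26 + (70 - (0*8 + 7))) = (2*4*19)*(208 + (70 - (0 + 7))) = 152*(208 + (70 - 1*7)) = 152*(208 + (70 - 7)) = 152*(208 + 63) = 152*271 = 41192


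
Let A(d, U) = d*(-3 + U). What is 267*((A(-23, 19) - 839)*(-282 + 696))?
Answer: -133419366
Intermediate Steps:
267*((A(-23, 19) - 839)*(-282 + 696)) = 267*((-23*(-3 + 19) - 839)*(-282 + 696)) = 267*((-23*16 - 839)*414) = 267*((-368 - 839)*414) = 267*(-1207*414) = 267*(-499698) = -133419366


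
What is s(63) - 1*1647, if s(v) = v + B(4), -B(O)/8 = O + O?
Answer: -1648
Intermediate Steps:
B(O) = -16*O (B(O) = -8*(O + O) = -16*O)
s(v) = -64 + v (s(v) = v - 16*4 = v - 64 = -64 + v)
s(63) - 1*1647 = (-64 + 63) - 1*1647 = -1 - 1647 = -1648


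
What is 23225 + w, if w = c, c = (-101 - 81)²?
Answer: 56349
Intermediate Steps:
c = 33124 (c = (-182)² = 33124)
w = 33124
23225 + w = 23225 + 33124 = 56349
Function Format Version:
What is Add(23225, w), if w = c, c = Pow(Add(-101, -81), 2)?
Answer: 56349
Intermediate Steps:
c = 33124 (c = Pow(-182, 2) = 33124)
w = 33124
Add(23225, w) = Add(23225, 33124) = 56349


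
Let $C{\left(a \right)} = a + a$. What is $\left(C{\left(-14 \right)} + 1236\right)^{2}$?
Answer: $1459264$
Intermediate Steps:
$C{\left(a \right)} = 2 a$
$\left(C{\left(-14 \right)} + 1236\right)^{2} = \left(2 \left(-14\right) + 1236\right)^{2} = \left(-28 + 1236\right)^{2} = 1208^{2} = 1459264$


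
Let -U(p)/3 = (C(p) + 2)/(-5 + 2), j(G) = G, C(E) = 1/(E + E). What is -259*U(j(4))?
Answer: -4403/8 ≈ -550.38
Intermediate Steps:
C(E) = 1/(2*E)
U(p) = 2 + 1/(2*p) (U(p) = -3*(1/(2*p) + 2)/(-5 + 2) = -3*(2 + 1/(2*p))/(-3) = -3*(2 + 1/(2*p))*(-1)/3 = -3*(-⅔ - 1/(6*p)) = 2 + 1/(2*p))
-259*U(j(4)) = -259*(2 + (½)/4) = -259*(2 + (½)*(¼)) = -259*(2 + ⅛) = -259*17/8 = -4403/8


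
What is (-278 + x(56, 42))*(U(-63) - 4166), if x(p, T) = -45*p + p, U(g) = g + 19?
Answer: 11543820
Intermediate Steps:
U(g) = 19 + g
x(p, T) = -44*p
(-278 + x(56, 42))*(U(-63) - 4166) = (-278 - 44*56)*((19 - 63) - 4166) = (-278 - 2464)*(-44 - 4166) = -2742*(-4210) = 11543820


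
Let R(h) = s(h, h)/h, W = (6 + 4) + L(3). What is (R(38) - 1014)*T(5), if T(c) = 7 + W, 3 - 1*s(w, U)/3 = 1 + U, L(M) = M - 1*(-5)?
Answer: -483000/19 ≈ -25421.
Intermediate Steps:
L(M) = 5 + M (L(M) = M + 5 = 5 + M)
W = 18 (W = (6 + 4) + (5 + 3) = 10 + 8 = 18)
s(w, U) = 6 - 3*U (s(w, U) = 9 - 3*(1 + U) = 9 + (-3 - 3*U) = 6 - 3*U)
R(h) = (6 - 3*h)/h
T(c) = 25 (T(c) = 7 + 18 = 25)
(R(38) - 1014)*T(5) = ((-3 + 6/38) - 1014)*25 = ((-3 + 6*(1/38)) - 1014)*25 = ((-3 + 3/19) - 1014)*25 = (-54/19 - 1014)*25 = -19320/19*25 = -483000/19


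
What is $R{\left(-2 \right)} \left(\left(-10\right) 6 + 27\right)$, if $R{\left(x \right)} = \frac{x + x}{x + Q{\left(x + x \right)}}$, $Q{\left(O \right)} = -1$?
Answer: $-44$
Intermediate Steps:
$R{\left(x \right)} = \frac{2 x}{-1 + x}$ ($R{\left(x \right)} = \frac{x + x}{x - 1} = \frac{2 x}{-1 + x}$)
$R{\left(-2 \right)} \left(\left(-10\right) 6 + 27\right) = 2 \left(-2\right) \frac{1}{-1 - 2} \left(\left(-10\right) 6 + 27\right) = 2 \left(-2\right) \frac{1}{-3} \left(-60 + 27\right) = 2 \left(-2\right) \left(- \frac{1}{3}\right) \left(-33\right) = \frac{4}{3} \left(-33\right) = -44$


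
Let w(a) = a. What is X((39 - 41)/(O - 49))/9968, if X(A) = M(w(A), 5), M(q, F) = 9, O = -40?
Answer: 9/9968 ≈ 0.00090289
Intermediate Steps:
X(A) = 9
X((39 - 41)/(O - 49))/9968 = 9/9968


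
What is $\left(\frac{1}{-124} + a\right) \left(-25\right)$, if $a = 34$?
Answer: $- \frac{105375}{124} \approx -849.8$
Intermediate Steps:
$\left(\frac{1}{-124} + a\right) \left(-25\right) = \left(\frac{1}{-124} + 34\right) \left(-25\right) = \left(- \frac{1}{124} + 34\right) \left(-25\right) = \frac{4215}{124} \left(-25\right) = - \frac{105375}{124}$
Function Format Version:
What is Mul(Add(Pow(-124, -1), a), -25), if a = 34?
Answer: Rational(-105375, 124) ≈ -849.80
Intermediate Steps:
Mul(Add(Pow(-124, -1), a), -25) = Mul(Add(Pow(-124, -1), 34), -25) = Mul(Add(Rational(-1, 124), 34), -25) = Mul(Rational(4215, 124), -25) = Rational(-105375, 124)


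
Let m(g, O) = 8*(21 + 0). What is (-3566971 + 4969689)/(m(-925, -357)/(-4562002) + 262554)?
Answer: 1599800580359/299442968235 ≈ 5.3426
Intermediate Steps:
m(g, O) = 168 (m(g, O) = 8*21 = 168)
(-3566971 + 4969689)/(m(-925, -357)/(-4562002) + 262554) = (-3566971 + 4969689)/(168/(-4562002) + 262554) = 1402718/(168*(-1/4562002) + 262554) = 1402718/(-84/2281001 + 262554) = 1402718/(598885936470/2281001) = 1402718*(2281001/598885936470) = 1599800580359/299442968235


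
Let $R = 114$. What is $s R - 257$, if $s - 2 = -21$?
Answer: $-2423$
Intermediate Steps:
$s = -19$ ($s = 2 - 21 = -19$)
$s R - 257 = \left(-19\right) 114 - 257 = -2166 - 257 = -2423$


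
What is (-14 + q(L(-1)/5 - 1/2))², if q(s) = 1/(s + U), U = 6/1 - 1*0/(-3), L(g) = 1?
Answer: 620944/3249 ≈ 191.12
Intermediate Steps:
U = 6 (U = 6*1 + 0*(-⅓) = 6 + 0 = 6)
q(s) = 1/(6 + s) (q(s) = 1/(s + 6) = 1/(6 + s))
(-14 + q(L(-1)/5 - 1/2))² = (-14 + 1/(6 + (1/5 - 1/2)))² = (-14 + 1/(6 + (1*(⅕) - 1*½)))² = (-14 + 1/(6 + (⅕ - ½)))² = (-14 + 1/(6 - 3/10))² = (-14 + 1/(57/10))² = (-14 + 10/57)² = (-788/57)² = 620944/3249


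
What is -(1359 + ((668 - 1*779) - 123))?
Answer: -1125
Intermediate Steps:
-(1359 + ((668 - 1*779) - 123)) = -(1359 + ((668 - 779) - 123)) = -(1359 + (-111 - 123)) = -(1359 - 234) = -1*1125 = -1125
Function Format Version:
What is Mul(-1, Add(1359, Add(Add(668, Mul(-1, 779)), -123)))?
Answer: -1125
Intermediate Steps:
Mul(-1, Add(1359, Add(Add(668, Mul(-1, 779)), -123))) = Mul(-1, Add(1359, Add(Add(668, -779), -123))) = Mul(-1, Add(1359, Add(-111, -123))) = Mul(-1, Add(1359, -234)) = Mul(-1, 1125) = -1125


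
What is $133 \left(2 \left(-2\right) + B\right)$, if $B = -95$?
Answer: $-13167$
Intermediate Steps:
$133 \left(2 \left(-2\right) + B\right) = 133 \left(2 \left(-2\right) - 95\right) = 133 \left(-4 - 95\right) = 133 \left(-99\right) = -13167$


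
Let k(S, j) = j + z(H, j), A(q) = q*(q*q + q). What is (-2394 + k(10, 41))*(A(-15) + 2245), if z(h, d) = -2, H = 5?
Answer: 2131275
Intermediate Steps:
A(q) = q*(q + q²) (A(q) = q*(q² + q) = q*(q + q²))
k(S, j) = -2 + j (k(S, j) = j - 2 = -2 + j)
(-2394 + k(10, 41))*(A(-15) + 2245) = (-2394 + (-2 + 41))*((-15)²*(1 - 15) + 2245) = (-2394 + 39)*(225*(-14) + 2245) = -2355*(-3150 + 2245) = -2355*(-905) = 2131275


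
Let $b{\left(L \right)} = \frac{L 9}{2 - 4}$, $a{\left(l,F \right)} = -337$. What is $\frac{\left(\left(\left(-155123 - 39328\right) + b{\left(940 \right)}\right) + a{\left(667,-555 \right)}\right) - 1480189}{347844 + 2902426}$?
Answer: $- \frac{1679207}{3250270} \approx -0.51664$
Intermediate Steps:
$b{\left(L \right)} = - \frac{9 L}{2}$ ($b{\left(L \right)} = \frac{9 L}{-2} = 9 L \left(- \frac{1}{2}\right) = - \frac{9 L}{2}$)
$\frac{\left(\left(\left(-155123 - 39328\right) + b{\left(940 \right)}\right) + a{\left(667,-555 \right)}\right) - 1480189}{347844 + 2902426} = \frac{\left(\left(\left(-155123 - 39328\right) - 4230\right) - 337\right) - 1480189}{347844 + 2902426} = \frac{\left(\left(\left(-155123 - 39328\right) - 4230\right) - 337\right) - 1480189}{3250270} = \left(\left(\left(-194451 - 4230\right) - 337\right) - 1480189\right) \frac{1}{3250270} = \left(\left(-198681 - 337\right) - 1480189\right) \frac{1}{3250270} = \left(-199018 - 1480189\right) \frac{1}{3250270} = \left(-1679207\right) \frac{1}{3250270} = - \frac{1679207}{3250270}$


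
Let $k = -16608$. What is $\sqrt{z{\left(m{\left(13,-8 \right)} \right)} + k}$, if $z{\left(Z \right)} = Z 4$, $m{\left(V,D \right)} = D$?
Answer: $16 i \sqrt{65} \approx 129.0 i$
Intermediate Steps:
$z{\left(Z \right)} = 4 Z$
$\sqrt{z{\left(m{\left(13,-8 \right)} \right)} + k} = \sqrt{4 \left(-8\right) - 16608} = \sqrt{-32 - 16608} = \sqrt{-16640} = 16 i \sqrt{65}$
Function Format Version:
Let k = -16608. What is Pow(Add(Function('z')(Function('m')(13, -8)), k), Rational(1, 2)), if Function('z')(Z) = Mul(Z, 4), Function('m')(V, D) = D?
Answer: Mul(16, I, Pow(65, Rational(1, 2))) ≈ Mul(129.00, I)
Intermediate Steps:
Function('z')(Z) = Mul(4, Z)
Pow(Add(Function('z')(Function('m')(13, -8)), k), Rational(1, 2)) = Pow(Add(Mul(4, -8), -16608), Rational(1, 2)) = Pow(Add(-32, -16608), Rational(1, 2)) = Pow(-16640, Rational(1, 2)) = Mul(16, I, Pow(65, Rational(1, 2)))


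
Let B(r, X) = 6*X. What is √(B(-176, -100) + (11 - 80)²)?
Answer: √4161 ≈ 64.506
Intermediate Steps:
√(B(-176, -100) + (11 - 80)²) = √(6*(-100) + (11 - 80)²) = √(-600 + (-69)²) = √(-600 + 4761) = √4161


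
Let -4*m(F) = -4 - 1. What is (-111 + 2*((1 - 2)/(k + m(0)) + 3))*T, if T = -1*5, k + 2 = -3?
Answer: 1567/3 ≈ 522.33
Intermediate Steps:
m(F) = 5/4 (m(F) = -(-4 - 1)/4 = -¼*(-5) = 5/4)
k = -5 (k = -2 - 3 = -5)
T = -5
(-111 + 2*((1 - 2)/(k + m(0)) + 3))*T = (-111 + 2*((1 - 2)/(-5 + 5/4) + 3))*(-5) = (-111 + 2*(-1/(-15/4) + 3))*(-5) = (-111 + 2*(-1*(-4/15) + 3))*(-5) = (-111 + 2*(4/15 + 3))*(-5) = (-111 + 2*(49/15))*(-5) = (-111 + 98/15)*(-5) = -1567/15*(-5) = 1567/3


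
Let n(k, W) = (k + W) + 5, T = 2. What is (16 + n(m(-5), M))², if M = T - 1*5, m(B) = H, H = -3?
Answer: 225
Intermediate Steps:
m(B) = -3
M = -3 (M = 2 - 1*5 = 2 - 5 = -3)
n(k, W) = 5 + W + k (n(k, W) = (W + k) + 5 = 5 + W + k)
(16 + n(m(-5), M))² = (16 + (5 - 3 - 3))² = (16 - 1)² = 15² = 225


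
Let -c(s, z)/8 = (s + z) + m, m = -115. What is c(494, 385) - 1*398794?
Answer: -404906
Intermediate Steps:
c(s, z) = 920 - 8*s - 8*z (c(s, z) = -8*((s + z) - 115) = -8*(-115 + s + z) = 920 - 8*s - 8*z)
c(494, 385) - 1*398794 = (920 - 8*494 - 8*385) - 1*398794 = (920 - 3952 - 3080) - 398794 = -6112 - 398794 = -404906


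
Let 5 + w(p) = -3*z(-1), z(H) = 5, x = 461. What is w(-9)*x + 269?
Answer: -8951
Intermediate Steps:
w(p) = -20 (w(p) = -5 - 3*5 = -5 - 15 = -20)
w(-9)*x + 269 = -20*461 + 269 = -9220 + 269 = -8951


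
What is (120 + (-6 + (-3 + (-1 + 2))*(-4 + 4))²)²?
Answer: 24336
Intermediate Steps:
(120 + (-6 + (-3 + (-1 + 2))*(-4 + 4))²)² = (120 + (-6 + (-3 + 1)*0)²)² = (120 + (-6 - 2*0)²)² = (120 + (-6 + 0)²)² = (120 + (-6)²)² = (120 + 36)² = 156² = 24336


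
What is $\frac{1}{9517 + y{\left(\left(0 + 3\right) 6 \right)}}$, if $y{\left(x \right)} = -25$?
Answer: $\frac{1}{9492} \approx 0.00010535$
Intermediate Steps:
$\frac{1}{9517 + y{\left(\left(0 + 3\right) 6 \right)}} = \frac{1}{9517 - 25} = \frac{1}{9492}$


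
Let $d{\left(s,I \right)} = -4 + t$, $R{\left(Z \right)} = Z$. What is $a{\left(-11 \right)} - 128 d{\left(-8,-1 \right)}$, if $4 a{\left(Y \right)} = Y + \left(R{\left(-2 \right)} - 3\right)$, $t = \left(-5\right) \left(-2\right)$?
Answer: $-772$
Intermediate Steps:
$t = 10$
$d{\left(s,I \right)} = 6$ ($d{\left(s,I \right)} = -4 + 10 = 6$)
$a{\left(Y \right)} = - \frac{5}{4} + \frac{Y}{4}$ ($a{\left(Y \right)} = \frac{Y - 5}{4} = \frac{-5 + Y}{4} = - \frac{5}{4} + \frac{Y}{4}$)
$a{\left(-11 \right)} - 128 d{\left(-8,-1 \right)} = \left(- \frac{5}{4} + \frac{1}{4} \left(-11\right)\right) - 768 = \left(- \frac{5}{4} - \frac{11}{4}\right) - 768 = -4 - 768 = -772$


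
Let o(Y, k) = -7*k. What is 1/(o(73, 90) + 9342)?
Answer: 1/8712 ≈ 0.00011478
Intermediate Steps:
1/(o(73, 90) + 9342) = 1/(-7*90 + 9342) = 1/(-630 + 9342) = 1/8712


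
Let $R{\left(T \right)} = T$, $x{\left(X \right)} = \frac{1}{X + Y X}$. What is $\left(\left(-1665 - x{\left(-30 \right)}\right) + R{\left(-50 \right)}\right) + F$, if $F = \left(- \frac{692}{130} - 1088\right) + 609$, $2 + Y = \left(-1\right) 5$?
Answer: $- \frac{5146429}{2340} \approx -2199.3$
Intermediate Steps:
$Y = -7$ ($Y = -2 - 5 = -7$)
$x{\left(X \right)} = - \frac{1}{6 X}$ ($x{\left(X \right)} = \frac{1}{X - 7 X} = \frac{1}{\left(-6\right) X} = - \frac{1}{6 X}$)
$F = - \frac{31481}{65}$ ($F = \left(\left(-692\right) \frac{1}{130} - 1088\right) + 609 = \left(- \frac{346}{65} - 1088\right) + 609 = - \frac{71066}{65} + 609 = - \frac{31481}{65} \approx -484.32$)
$\left(\left(-1665 - x{\left(-30 \right)}\right) + R{\left(-50 \right)}\right) + F = \left(\left(-1665 - - \frac{1}{6 \left(-30\right)}\right) - 50\right) - \frac{31481}{65} = \left(\left(-1665 - \left(- \frac{1}{6}\right) \left(- \frac{1}{30}\right)\right) - 50\right) - \frac{31481}{65} = \left(\left(-1665 - \frac{1}{180}\right) - 50\right) - \frac{31481}{65} = \left(- \frac{299701}{180} - 50\right) - \frac{31481}{65} = - \frac{308701}{180} - \frac{31481}{65} = - \frac{5146429}{2340}$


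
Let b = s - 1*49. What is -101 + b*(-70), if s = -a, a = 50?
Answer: 6829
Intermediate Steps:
s = -50 (s = -1*50 = -50)
b = -99 (b = -50 - 1*49 = -50 - 49 = -99)
-101 + b*(-70) = -101 - 99*(-70) = -101 + 6930 = 6829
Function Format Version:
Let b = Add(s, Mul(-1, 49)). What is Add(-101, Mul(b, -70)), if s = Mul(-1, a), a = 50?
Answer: 6829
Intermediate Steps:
s = -50 (s = Mul(-1, 50) = -50)
b = -99 (b = Add(-50, Mul(-1, 49)) = Add(-50, -49) = -99)
Add(-101, Mul(b, -70)) = Add(-101, Mul(-99, -70)) = Add(-101, 6930) = 6829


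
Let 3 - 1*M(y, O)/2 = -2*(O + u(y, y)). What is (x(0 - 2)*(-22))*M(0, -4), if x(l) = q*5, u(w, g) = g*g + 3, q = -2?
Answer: 440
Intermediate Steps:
u(w, g) = 3 + g² (u(w, g) = g² + 3 = 3 + g²)
x(l) = -10 (x(l) = -2*5 = -10)
M(y, O) = 18 + 4*O + 4*y² (M(y, O) = 6 - (-4)*(O + (3 + y²)) = 6 - (-4)*(3 + O + y²) = 6 - 2*(-6 - 2*O - 2*y²) = 6 + (12 + 4*O + 4*y²) = 18 + 4*O + 4*y²)
(x(0 - 2)*(-22))*M(0, -4) = (-10*(-22))*(18 + 4*(-4) + 4*0²) = 220*(18 - 16 + 4*0) = 220*(18 - 16 + 0) = 220*2 = 440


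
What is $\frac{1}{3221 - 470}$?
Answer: $\frac{1}{2751} \approx 0.0003635$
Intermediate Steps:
$\frac{1}{3221 - 470} = \frac{1}{2751}$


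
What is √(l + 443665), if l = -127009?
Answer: 12*√2199 ≈ 562.72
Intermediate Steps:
√(l + 443665) = √(-127009 + 443665) = √316656 = 12*√2199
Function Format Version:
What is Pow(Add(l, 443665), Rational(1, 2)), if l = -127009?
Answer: Mul(12, Pow(2199, Rational(1, 2))) ≈ 562.72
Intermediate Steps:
Pow(Add(l, 443665), Rational(1, 2)) = Pow(Add(-127009, 443665), Rational(1, 2)) = Pow(316656, Rational(1, 2)) = Mul(12, Pow(2199, Rational(1, 2)))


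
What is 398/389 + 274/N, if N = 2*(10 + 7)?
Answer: 60059/6613 ≈ 9.0820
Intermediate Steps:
N = 34 (N = 2*17 = 34)
398/389 + 274/N = 398/389 + 274/34 = 398*(1/389) + 274*(1/34) = 398/389 + 137/17 = 60059/6613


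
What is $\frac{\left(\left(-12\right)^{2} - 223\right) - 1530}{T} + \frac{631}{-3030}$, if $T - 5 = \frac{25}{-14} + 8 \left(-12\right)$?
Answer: $\frac{7492679}{437330} \approx 17.133$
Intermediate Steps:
$T = - \frac{1299}{14}$ ($T = 5 + \left(\frac{25}{-14} + 8 \left(-12\right)\right) = 5 + \left(25 \left(- \frac{1}{14}\right) - 96\right) = 5 - \frac{1369}{14} = - \frac{1299}{14} \approx -92.786$)
$\frac{\left(\left(-12\right)^{2} - 223\right) - 1530}{T} + \frac{631}{-3030} = \frac{\left(\left(-12\right)^{2} - 223\right) - 1530}{- \frac{1299}{14}} + \frac{631}{-3030} = \left(\left(144 - 223\right) - 1530\right) \left(- \frac{14}{1299}\right) + 631 \left(- \frac{1}{3030}\right) = \left(-79 - 1530\right) \left(- \frac{14}{1299}\right) - \frac{631}{3030} = \left(-1609\right) \left(- \frac{14}{1299}\right) - \frac{631}{3030} = \frac{22526}{1299} - \frac{631}{3030} = \frac{7492679}{437330}$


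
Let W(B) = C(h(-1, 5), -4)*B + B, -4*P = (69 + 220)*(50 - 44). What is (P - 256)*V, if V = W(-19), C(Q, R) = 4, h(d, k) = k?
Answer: 131005/2 ≈ 65503.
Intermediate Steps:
P = -867/2 (P = -(69 + 220)*(50 - 44)/4 = -289*6/4 = -¼*1734 = -867/2 ≈ -433.50)
W(B) = 5*B (W(B) = 4*B + B = 5*B)
V = -95 (V = 5*(-19) = -95)
(P - 256)*V = (-867/2 - 256)*(-95) = -1379/2*(-95) = 131005/2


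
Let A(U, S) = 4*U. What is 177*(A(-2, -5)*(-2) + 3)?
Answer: 3363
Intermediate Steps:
177*(A(-2, -5)*(-2) + 3) = 177*((4*(-2))*(-2) + 3) = 177*(-8*(-2) + 3) = 177*(16 + 3) = 177*19 = 3363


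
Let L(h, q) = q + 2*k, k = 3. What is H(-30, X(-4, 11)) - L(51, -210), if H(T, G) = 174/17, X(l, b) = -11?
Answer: 3642/17 ≈ 214.24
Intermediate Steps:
L(h, q) = 6 + q (L(h, q) = q + 2*3 = q + 6 = 6 + q)
H(T, G) = 174/17 (H(T, G) = 174*(1/17) = 174/17)
H(-30, X(-4, 11)) - L(51, -210) = 174/17 - (6 - 210) = 174/17 - 1*(-204) = 174/17 + 204 = 3642/17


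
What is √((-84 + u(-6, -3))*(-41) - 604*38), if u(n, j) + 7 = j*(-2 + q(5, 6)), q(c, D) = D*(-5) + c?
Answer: 17*I*√78 ≈ 150.14*I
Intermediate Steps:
q(c, D) = c - 5*D (q(c, D) = -5*D + c = c - 5*D)
u(n, j) = -7 - 27*j (u(n, j) = -7 + j*(-2 + (5 - 5*6)) = -7 + j*(-2 + (5 - 30)) = -7 + j*(-2 - 25) = -7 + j*(-27) = -7 - 27*j)
√((-84 + u(-6, -3))*(-41) - 604*38) = √((-84 + (-7 - 27*(-3)))*(-41) - 604*38) = √((-84 + (-7 + 81))*(-41) - 22952) = √((-84 + 74)*(-41) - 22952) = √(-10*(-41) - 22952) = √(410 - 22952) = √(-22542) = 17*I*√78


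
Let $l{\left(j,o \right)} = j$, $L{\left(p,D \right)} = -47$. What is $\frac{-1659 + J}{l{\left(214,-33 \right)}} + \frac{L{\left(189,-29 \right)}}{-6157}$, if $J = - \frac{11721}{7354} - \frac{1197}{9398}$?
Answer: $- \frac{3755257218439}{484377703582} \approx -7.7527$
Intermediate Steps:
$J = - \frac{29739174}{17278223}$ ($J = \left(-11721\right) \frac{1}{7354} - \frac{1197}{9398} = - \frac{11721}{7354} - \frac{1197}{9398} = - \frac{29739174}{17278223} \approx -1.7212$)
$\frac{-1659 + J}{l{\left(214,-33 \right)}} + \frac{L{\left(189,-29 \right)}}{-6157} = \frac{-1659 - \frac{29739174}{17278223}}{214} - \frac{47}{-6157} = \left(- \frac{28694311131}{17278223}\right) \frac{1}{214} - - \frac{1}{131} = - \frac{28694311131}{3697539722} + \frac{1}{131} = - \frac{3755257218439}{484377703582}$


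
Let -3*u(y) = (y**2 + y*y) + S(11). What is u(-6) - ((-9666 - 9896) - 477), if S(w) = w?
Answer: 60034/3 ≈ 20011.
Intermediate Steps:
u(y) = -11/3 - 2*y**2/3 (u(y) = -((y**2 + y*y) + 11)/3 = -((y**2 + y**2) + 11)/3 = -(2*y**2 + 11)/3 = -(11 + 2*y**2)/3 = -11/3 - 2*y**2/3)
u(-6) - ((-9666 - 9896) - 477) = (-11/3 - 2/3*(-6)**2) - ((-9666 - 9896) - 477) = (-11/3 - 2/3*36) - (-19562 - 477) = (-11/3 - 24) - 1*(-20039) = -83/3 + 20039 = 60034/3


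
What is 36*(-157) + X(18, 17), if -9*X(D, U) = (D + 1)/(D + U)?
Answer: -1780399/315 ≈ -5652.1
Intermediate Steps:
X(D, U) = -(1 + D)/(9*(D + U)) (X(D, U) = -(D + 1)/(9*(D + U)) = -(1 + D)/(9*(D + U)))
36*(-157) + X(18, 17) = 36*(-157) + (-1 - 1*18)/(9*(18 + 17)) = -5652 + (1/9)*(-1 - 18)/35 = -5652 + (1/9)*(1/35)*(-19) = -5652 - 19/315 = -1780399/315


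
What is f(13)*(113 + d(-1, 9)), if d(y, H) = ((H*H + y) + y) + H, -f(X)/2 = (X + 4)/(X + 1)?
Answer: -3417/7 ≈ -488.14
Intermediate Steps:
f(X) = -2*(4 + X)/(1 + X) (f(X) = -2*(X + 4)/(X + 1) = -2*(4 + X)/(1 + X))
d(y, H) = H + H² + 2*y (d(y, H) = ((H² + y) + y) + H = ((y + H²) + y) + H = (H² + 2*y) + H = H + H² + 2*y)
f(13)*(113 + d(-1, 9)) = (2*(-4 - 1*13)/(1 + 13))*(113 + (9 + 9² + 2*(-1))) = (2*(-4 - 13)/14)*(113 + (9 + 81 - 2)) = (2*(1/14)*(-17))*(113 + 88) = -17/7*201 = -3417/7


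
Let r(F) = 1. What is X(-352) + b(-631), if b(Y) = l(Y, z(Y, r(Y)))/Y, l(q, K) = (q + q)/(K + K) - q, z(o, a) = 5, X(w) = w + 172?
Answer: -904/5 ≈ -180.80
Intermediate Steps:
X(w) = 172 + w
l(q, K) = -q + q/K (l(q, K) = (2*q)/((2*K)) - q = (2*q)*(1/(2*K)) - q = q/K - q = -q + q/K)
b(Y) = -⅘ (b(Y) = (-Y + Y/5)/Y = (-4*Y/5)/Y = -⅘)
X(-352) + b(-631) = (172 - 352) - ⅘ = -180 - ⅘ = -904/5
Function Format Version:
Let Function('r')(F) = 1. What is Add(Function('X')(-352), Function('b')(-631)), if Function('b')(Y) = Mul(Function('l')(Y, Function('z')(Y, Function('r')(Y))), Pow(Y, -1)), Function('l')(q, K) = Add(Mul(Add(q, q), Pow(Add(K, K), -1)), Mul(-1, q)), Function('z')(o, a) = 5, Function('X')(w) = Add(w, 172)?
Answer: Rational(-904, 5) ≈ -180.80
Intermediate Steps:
Function('X')(w) = Add(172, w)
Function('l')(q, K) = Add(Mul(-1, q), Mul(q, Pow(K, -1))) (Function('l')(q, K) = Add(Mul(Mul(2, q), Pow(Mul(2, K), -1)), Mul(-1, q)) = Add(Mul(Mul(2, q), Mul(Rational(1, 2), Pow(K, -1))), Mul(-1, q)) = Add(Mul(q, Pow(K, -1)), Mul(-1, q)) = Add(Mul(-1, q), Mul(q, Pow(K, -1))))
Function('b')(Y) = Rational(-4, 5) (Function('b')(Y) = Mul(Add(Mul(-1, Y), Mul(Y, Pow(5, -1))), Pow(Y, -1)) = Mul(Add(Mul(-1, Y), Mul(Y, Rational(1, 5))), Pow(Y, -1)) = Mul(Add(Mul(-1, Y), Mul(Rational(1, 5), Y)), Pow(Y, -1)) = Mul(Mul(Rational(-4, 5), Y), Pow(Y, -1)) = Rational(-4, 5))
Add(Function('X')(-352), Function('b')(-631)) = Add(Add(172, -352), Rational(-4, 5)) = Add(-180, Rational(-4, 5)) = Rational(-904, 5)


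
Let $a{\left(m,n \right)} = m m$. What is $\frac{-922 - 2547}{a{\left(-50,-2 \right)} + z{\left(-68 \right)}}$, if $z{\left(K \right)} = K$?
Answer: $- \frac{3469}{2432} \approx -1.4264$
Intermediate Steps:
$a{\left(m,n \right)} = m^{2}$
$\frac{-922 - 2547}{a{\left(-50,-2 \right)} + z{\left(-68 \right)}} = \frac{-922 - 2547}{\left(-50\right)^{2} - 68} = - \frac{3469}{2500 - 68} = - \frac{3469}{2432}$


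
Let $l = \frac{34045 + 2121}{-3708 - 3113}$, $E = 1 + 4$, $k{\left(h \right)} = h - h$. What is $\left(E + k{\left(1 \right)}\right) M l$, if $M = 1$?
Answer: $- \frac{180830}{6821} \approx -26.511$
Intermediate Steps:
$k{\left(h \right)} = 0$
$E = 5$
$l = - \frac{36166}{6821}$ ($l = \frac{36166}{-6821} = 36166 \left(- \frac{1}{6821}\right) = - \frac{36166}{6821} \approx -5.3022$)
$\left(E + k{\left(1 \right)}\right) M l = \left(5 + 0\right) 1 \left(- \frac{36166}{6821}\right) = 5 \cdot 1 \left(- \frac{36166}{6821}\right) = 5 \left(- \frac{36166}{6821}\right) = - \frac{180830}{6821}$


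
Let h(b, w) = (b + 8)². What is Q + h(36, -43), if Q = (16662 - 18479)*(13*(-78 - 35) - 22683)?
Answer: 43886120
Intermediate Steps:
h(b, w) = (8 + b)²
Q = 43884184 (Q = -1817*(13*(-113) - 22683) = -1817*(-1469 - 22683) = -1817*(-24152) = 43884184)
Q + h(36, -43) = 43884184 + (8 + 36)² = 43884184 + 44² = 43884184 + 1936 = 43886120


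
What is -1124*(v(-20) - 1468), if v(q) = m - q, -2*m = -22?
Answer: 1615188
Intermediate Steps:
m = 11 (m = -½*(-22) = 11)
v(q) = 11 - q
-1124*(v(-20) - 1468) = -1124*((11 - 1*(-20)) - 1468) = -1124*((11 + 20) - 1468) = -1124*(31 - 1468) = -1124*(-1437) = 1615188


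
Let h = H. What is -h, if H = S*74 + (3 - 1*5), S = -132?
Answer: 9770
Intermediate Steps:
H = -9770 (H = -132*74 + (3 - 1*5) = -9768 + (3 - 5) = -9768 - 2 = -9770)
h = -9770
-h = -1*(-9770) = 9770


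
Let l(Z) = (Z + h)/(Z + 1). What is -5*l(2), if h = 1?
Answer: -5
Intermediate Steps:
l(Z) = 1 (l(Z) = (Z + 1)/(Z + 1) = (1 + Z)/(1 + Z) = 1)
-5*l(2) = -5*1 = -5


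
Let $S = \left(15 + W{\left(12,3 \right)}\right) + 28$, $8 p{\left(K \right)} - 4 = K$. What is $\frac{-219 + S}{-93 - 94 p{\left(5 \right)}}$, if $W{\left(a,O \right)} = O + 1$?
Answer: $\frac{688}{795} \approx 0.86541$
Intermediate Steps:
$p{\left(K \right)} = \frac{1}{2} + \frac{K}{8}$
$W{\left(a,O \right)} = 1 + O$
$S = 47$ ($S = \left(15 + \left(1 + 3\right)\right) + 28 = \left(15 + 4\right) + 28 = 19 + 28 = 47$)
$\frac{-219 + S}{-93 - 94 p{\left(5 \right)}} = \frac{-219 + 47}{-93 - 94 \left(\frac{1}{2} + \frac{1}{8} \cdot 5\right)} = - \frac{172}{-93 - 94 \left(\frac{1}{2} + \frac{5}{8}\right)} = - \frac{172}{-93 - \frac{423}{4}} = - \frac{172}{- \frac{795}{4}} = \left(-172\right) \left(- \frac{4}{795}\right) = \frac{688}{795}$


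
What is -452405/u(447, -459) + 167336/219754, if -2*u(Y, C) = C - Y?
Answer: -49671002581/49774281 ≈ -997.92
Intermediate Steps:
u(Y, C) = Y/2 - C/2 (u(Y, C) = -(C - Y)/2 = Y/2 - C/2)
-452405/u(447, -459) + 167336/219754 = -452405/((½)*447 - ½*(-459)) + 167336/219754 = -452405/(447/2 + 459/2) + 167336*(1/219754) = -452405/453 + 83668/109877 = -49671002581/49774281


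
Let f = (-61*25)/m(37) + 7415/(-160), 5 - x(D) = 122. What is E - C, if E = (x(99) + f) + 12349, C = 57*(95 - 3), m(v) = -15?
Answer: 676159/96 ≈ 7043.3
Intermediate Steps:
C = 5244 (C = 57*92 = 5244)
x(D) = -117 (x(D) = 5 - 1*122 = 5 - 122 = -117)
f = 5311/96 (f = -61*25/(-15) + 7415/(-160) = -1525*(-1/15) + 7415*(-1/160) = 305/3 - 1483/32 = 5311/96 ≈ 55.323)
E = 1179583/96 (E = (-117 + 5311/96) + 12349 = -5921/96 + 12349 = 1179583/96 ≈ 12287.)
E - C = 1179583/96 - 1*5244 = 1179583/96 - 5244 = 676159/96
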